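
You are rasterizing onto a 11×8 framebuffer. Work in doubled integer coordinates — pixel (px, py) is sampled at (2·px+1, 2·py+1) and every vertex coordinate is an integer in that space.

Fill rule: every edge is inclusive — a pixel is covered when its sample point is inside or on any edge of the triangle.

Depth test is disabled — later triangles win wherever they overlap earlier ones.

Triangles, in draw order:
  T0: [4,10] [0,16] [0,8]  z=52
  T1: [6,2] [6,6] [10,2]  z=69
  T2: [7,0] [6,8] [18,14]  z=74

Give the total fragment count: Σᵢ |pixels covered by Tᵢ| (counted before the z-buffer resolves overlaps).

T0:
  2·area = 32
  edge (4, 10)→(0, 16): d=(-4,6) inclusive
  edge (0, 16)→(0, 8): d=(0,-8) inclusive
  edge (0, 8)→(4, 10): d=(4,2) inclusive
    (0,4)@(1, 9): e=[22,8,2] → X
    (1,4)@(3, 9): e=[10,24,-2] → .
    (0,5)@(1, 11): e=[14,8,10] → X
    (1,5)@(3, 11): e=[2,24,6] → X
    (2,5)@(5, 11): e=[-10,40,2] → .
    (0,6)@(1, 13): e=[6,8,18] → X
    (1,6)@(3, 13): e=[-6,24,14] → .
    (0,7)@(1, 15): e=[-2,8,26] → .
  covered (4 px):
    . . . . . . . . . . .
    . . . . . . . . . . .
    . . . . . . . . . . .
    . . . . . . . . . . .
    X . . . . . . . . . .
    X X . . . . . . . . .
    X . . . . . . . . . .
    . . . . . . . . . . .
T1:
  2·area = 16  (B↔C swapped to make it positive)
  edge (6, 2)→(10, 2): d=(4,0) inclusive
  edge (10, 2)→(6, 6): d=(-4,4) inclusive
  edge (6, 6)→(6, 2): d=(0,-4) inclusive
    (5,0)@(11, 1): e=[-4,0,20] → .  [on edge]
    (3,1)@(7, 3): e=[4,8,4] → X
    (4,1)@(9, 3): e=[4,0,12] → X  [on edge]
    (5,1)@(11, 3): e=[4,-8,20] → .
    (3,2)@(7, 5): e=[12,0,4] → X  [on edge]
    (4,2)@(9, 5): e=[12,-8,12] → .
    (2,3)@(5, 7): e=[20,0,-4] → .  [on edge]
    (3,3)@(7, 7): e=[20,-8,4] → .
    (1,4)@(3, 9): e=[28,0,-12] → .  [on edge]
    (0,5)@(1, 11): e=[36,0,-20] → .  [on edge]
  covered (3 px):
    . . . . . . . . . . .
    . . . X X . . . . . .
    . . . X . . . . . . .
    . . . . . . . . . . .
    . . . . . . . . . . .
    . . . . . . . . . . .
    . . . . . . . . . . .
    . . . . . . . . . . .
T2:
  2·area = 102  (B↔C swapped to make it positive)
  edge (7, 0)→(18, 14): d=(11,14) inclusive
  edge (18, 14)→(6, 8): d=(-12,-6) inclusive
  edge (6, 8)→(7, 0): d=(1,-8) inclusive
    (3,0)@(7, 1): e=[11,90,1] → X
    (4,0)@(9, 1): e=[-17,102,17] → .
    (3,1)@(7, 3): e=[33,66,3] → X
    (4,1)@(9, 3): e=[5,78,19] → X
    (5,1)@(11, 3): e=[-23,90,35] → .
    (3,2)@(7, 5): e=[55,42,5] → X
    (5,2)@(11, 5): e=[-1,66,37] → .
    (3,3)@(7, 7): e=[77,18,7] → X
    (5,3)@(11, 7): e=[21,42,39] → X
    (6,3)@(13, 7): e=[-7,54,55] → .
    (3,4)@(7, 9): e=[99,-6,9] → .
    (4,4)@(9, 9): e=[71,6,25] → X
  covered (14 px):
    . . . X . . . . . . .
    . . . X X . . . . . .
    . . . X X . . . . . .
    . . . X X X . . . . .
    . . . . X X X . . . .
    . . . . . . X X . . .
    . . . . . . . . X . .
    . . . . . . . . . . .

Final: 21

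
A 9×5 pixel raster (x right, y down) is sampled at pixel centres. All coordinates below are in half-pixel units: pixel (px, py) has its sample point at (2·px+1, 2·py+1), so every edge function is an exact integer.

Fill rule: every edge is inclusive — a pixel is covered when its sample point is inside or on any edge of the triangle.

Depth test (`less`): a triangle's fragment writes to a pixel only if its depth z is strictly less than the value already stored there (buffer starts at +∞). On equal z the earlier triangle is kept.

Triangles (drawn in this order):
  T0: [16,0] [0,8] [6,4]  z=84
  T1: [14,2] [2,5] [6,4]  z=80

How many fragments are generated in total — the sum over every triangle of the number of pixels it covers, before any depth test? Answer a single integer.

T0:
  2·area = 16
  edge (16, 0)→(0, 8): d=(-16,8) inclusive
  edge (0, 8)→(6, 4): d=(6,-4) inclusive
  edge (6, 4)→(16, 0): d=(10,-4) inclusive
    (4,1)@(9, 3): e=[8,6,2] → #
    (5,1)@(11, 3): e=[-8,14,10] → ·
    (2,2)@(5, 5): e=[8,2,6] → #
    (3,2)@(7, 5): e=[-8,10,14] → ·
    (4,2)@(9, 5): e=[-24,18,22] → ·
    (2,3)@(5, 7): e=[-24,14,26] → ·
  covered (2 px):
    · · · · · · · · ·
    · · · · # · · · ·
    · · # · · · · · ·
    · · · · · · · · ·
    · · · · · · · · ·
T1:
  degenerate (2·area = 0) — covers nothing

Answer: 2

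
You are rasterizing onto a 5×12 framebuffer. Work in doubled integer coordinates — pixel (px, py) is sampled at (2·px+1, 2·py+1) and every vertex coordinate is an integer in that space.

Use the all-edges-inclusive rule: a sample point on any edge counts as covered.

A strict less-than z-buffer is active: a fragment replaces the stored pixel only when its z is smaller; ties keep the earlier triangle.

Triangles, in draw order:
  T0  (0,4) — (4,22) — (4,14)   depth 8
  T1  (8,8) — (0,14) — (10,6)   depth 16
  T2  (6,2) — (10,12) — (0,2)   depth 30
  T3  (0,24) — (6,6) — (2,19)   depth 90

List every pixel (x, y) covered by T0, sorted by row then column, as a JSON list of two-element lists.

T0:
  2·area = 32  (B↔C swapped to make it positive)
  edge (0, 4)→(4, 14): d=(4,10) inclusive
  edge (4, 14)→(4, 22): d=(0,8) inclusive
  edge (4, 22)→(0, 4): d=(-4,-18) inclusive
    (0,3)@(1, 7): e=[2,24,6] → █
    (1,3)@(3, 7): e=[-18,8,42] → ·
    (0,4)@(1, 9): e=[10,24,-2] → ·
    (1,6)@(3, 13): e=[6,8,18] → █
    (2,6)@(5, 13): e=[-14,-8,54] → ·
    (1,7)@(3, 15): e=[14,8,10] → █
    (2,7)@(5, 15): e=[-6,-8,46] → ·
    (1,8)@(3, 17): e=[22,8,2] → █
    (2,8)@(5, 17): e=[2,-8,38] → ·
    (1,9)@(3, 19): e=[30,8,-6] → ·
  covered (4 px):
    · · · · ·
    · · · · ·
    · · · · ·
    █ · · · ·
    · · · · ·
    · · · · ·
    · █ · · ·
    · █ · · ·
    · █ · · ·
    · · · · ·
    · · · · ·
    · · · · ·
T1:
  2·area = 4
  edge (8, 8)→(0, 14): d=(-8,6) inclusive
  edge (0, 14)→(10, 6): d=(10,-8) inclusive
  edge (10, 6)→(8, 8): d=(-2,2) inclusive
    (4,3)@(9, 7): e=[2,2,0] → █  [on edge]
    (3,4)@(7, 9): e=[-2,6,0] → ·  [on edge]
    (4,4)@(9, 9): e=[-14,22,-4] → ·
    (2,5)@(5, 11): e=[-6,10,0] → ·  [on edge]
    (1,6)@(3, 13): e=[-10,14,0] → ·  [on edge]
    (0,7)@(1, 15): e=[-14,18,0] → ·  [on edge]
  covered (1 px):
    · · · · ·
    · · · · ·
    · · · · ·
    · · · · █
    · · · · ·
    · · · · ·
    · · · · ·
    · · · · ·
    · · · · ·
    · · · · ·
    · · · · ·
    · · · · ·
T2:
  2·area = 60
  edge (6, 2)→(10, 12): d=(4,10) inclusive
  edge (10, 12)→(0, 2): d=(-10,-10) inclusive
  edge (0, 2)→(6, 2): d=(6,0) inclusive
    (0,1)@(1, 3): e=[54,0,6] → █  [on edge]
    (1,1)@(3, 3): e=[34,20,6] → █
    (2,1)@(5, 3): e=[14,40,6] → █
    (3,1)@(7, 3): e=[-6,60,6] → ·
    (0,2)@(1, 5): e=[62,-20,18] → ·
    (1,2)@(3, 5): e=[42,0,18] → █  [on edge]
    (3,2)@(7, 5): e=[2,40,18] → █
    (4,2)@(9, 5): e=[-18,60,18] → ·
    (1,3)@(3, 7): e=[50,-20,30] → ·
    (2,3)@(5, 7): e=[30,0,30] → █  [on edge]
    (4,3)@(9, 7): e=[-10,40,30] → ·
    (2,4)@(5, 9): e=[38,-20,42] → ·
    (3,4)@(7, 9): e=[18,0,42] → █  [on edge]
    (4,5)@(9, 11): e=[6,0,54] → █  [on edge]
  covered (10 px):
    · · · · ·
    █ █ █ · ·
    · █ █ █ ·
    · · █ █ ·
    · · · █ ·
    · · · · █
    · · · · ·
    · · · · ·
    · · · · ·
    · · · · ·
    · · · · ·
    · · · · ·
T3:
  2·area = 6
  edge (0, 24)→(6, 6): d=(6,-18) inclusive
  edge (6, 6)→(2, 19): d=(-4,13) inclusive
  edge (2, 19)→(0, 24): d=(-2,5) inclusive
    (3,1)@(7, 3): e=[0,-1,7] → ·  [on edge]
    (2,4)@(5, 9): e=[0,1,5] → █  [on edge]
    (3,4)@(7, 9): e=[36,-25,-5] → ·
    (2,5)@(5, 11): e=[12,-7,1] → ·
    (1,7)@(3, 15): e=[0,3,3] → █  [on edge]
    (2,7)@(5, 15): e=[36,-23,-7] → ·
    (1,8)@(3, 17): e=[12,-5,-1] → ·
    (0,10)@(1, 21): e=[0,5,1] → █  [on edge]
    (1,10)@(3, 21): e=[36,-21,-9] → ·
    (0,11)@(1, 23): e=[12,-3,-3] → ·
  covered (3 px):
    · · · · ·
    · · · · ·
    · · · · ·
    · · · · ·
    · · █ · ·
    · · · · ·
    · · · · ·
    · █ · · ·
    · · · · ·
    · · · · ·
    █ · · · ·
    · · · · ·

Answer: [[0,3],[1,6],[1,7],[1,8]]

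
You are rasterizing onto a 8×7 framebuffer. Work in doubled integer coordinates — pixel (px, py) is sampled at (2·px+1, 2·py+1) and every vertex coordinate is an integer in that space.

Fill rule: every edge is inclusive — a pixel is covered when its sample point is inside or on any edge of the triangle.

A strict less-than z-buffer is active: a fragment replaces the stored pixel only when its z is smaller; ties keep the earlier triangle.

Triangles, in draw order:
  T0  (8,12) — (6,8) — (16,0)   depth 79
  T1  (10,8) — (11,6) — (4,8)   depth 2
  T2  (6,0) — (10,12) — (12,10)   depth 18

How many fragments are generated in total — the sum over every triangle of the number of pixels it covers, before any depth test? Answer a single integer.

T0:
  2·area = 56
  edge (8, 12)→(6, 8): d=(-2,-4) inclusive
  edge (6, 8)→(16, 0): d=(10,-8) inclusive
  edge (16, 0)→(8, 12): d=(-8,12) inclusive
    (7,0)@(15, 1): e=[50,2,4] → X
    (6,1)@(13, 3): e=[38,6,12] → X
    (7,1)@(15, 3): e=[46,22,-12] → .
    (5,2)@(11, 5): e=[26,10,20] → X
    (6,2)@(13, 5): e=[34,26,-4] → .
    (4,3)@(9, 7): e=[14,14,28] → X
    (6,3)@(13, 7): e=[30,46,-20] → .
    (3,4)@(7, 9): e=[2,18,36] → X
    (5,4)@(11, 9): e=[18,50,-12] → .
    (3,5)@(7, 11): e=[-2,38,20] → .
    (4,5)@(9, 11): e=[6,54,-4] → .
  covered (7 px):
    . . . . . . . X
    . . . . . . X .
    . . . . . X . .
    . . . . X X . .
    . . . X X . . .
    . . . . . . . .
    . . . . . . . .
T1:
  2·area = 12  (B↔C swapped to make it positive)
  edge (10, 8)→(4, 8): d=(-6,0) inclusive
  edge (4, 8)→(11, 6): d=(7,-2) inclusive
  edge (11, 6)→(10, 8): d=(-1,2) inclusive
    (4,3)@(9, 7): e=[6,3,3] → X
    (5,3)@(11, 7): e=[6,7,-1] → .
    (4,4)@(9, 9): e=[-6,17,1] → .
  covered (1 px):
    . . . . . . . .
    . . . . . . . .
    . . . . . . . .
    . . . . X . . .
    . . . . . . . .
    . . . . . . . .
    . . . . . . . .
T2:
  2·area = 32  (B↔C swapped to make it positive)
  edge (6, 0)→(12, 10): d=(6,10) inclusive
  edge (12, 10)→(10, 12): d=(-2,2) inclusive
  edge (10, 12)→(6, 0): d=(-4,-12) inclusive
    (3,1)@(7, 3): e=[8,24,0] → X  [on edge]
    (4,1)@(9, 3): e=[-12,20,24] → .
    (3,2)@(7, 5): e=[20,20,-8] → .
    (4,2)@(9, 5): e=[0,16,16] → X  [on edge]
    (5,2)@(11, 5): e=[-20,12,40] → .
    (4,3)@(9, 7): e=[12,12,8] → X
    (5,3)@(11, 7): e=[-8,8,32] → .
    (7,3)@(15, 7): e=[-48,0,80] → .  [on edge]
    (4,4)@(9, 9): e=[24,8,0] → X  [on edge]
    (5,4)@(11, 9): e=[4,4,24] → X
    (6,4)@(13, 9): e=[-16,0,48] → .  [on edge]
    (4,5)@(9, 11): e=[36,4,-8] → .
    (5,5)@(11, 11): e=[16,0,16] → X  [on edge]
    (4,6)@(9, 13): e=[48,0,-16] → .  [on edge]
  covered (6 px):
    . . . . . . . .
    . . . X . . . .
    . . . . X . . .
    . . . . X . . .
    . . . . X X . .
    . . . . . X . .
    . . . . . . . .

Final: 14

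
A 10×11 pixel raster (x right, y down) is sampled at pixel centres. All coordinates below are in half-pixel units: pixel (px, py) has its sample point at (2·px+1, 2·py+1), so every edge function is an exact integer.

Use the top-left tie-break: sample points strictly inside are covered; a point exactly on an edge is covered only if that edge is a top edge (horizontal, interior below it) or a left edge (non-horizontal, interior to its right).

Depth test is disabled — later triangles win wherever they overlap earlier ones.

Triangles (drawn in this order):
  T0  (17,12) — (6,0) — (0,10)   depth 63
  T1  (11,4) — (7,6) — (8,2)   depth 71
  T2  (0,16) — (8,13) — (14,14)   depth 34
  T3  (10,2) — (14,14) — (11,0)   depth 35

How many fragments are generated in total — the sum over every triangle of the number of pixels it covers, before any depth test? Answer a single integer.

T0:
  2·area = 182  (B↔C swapped to make it positive)
  edge (17, 12)→(0, 10): d=(-17,-2) top-left  bias=+0
  edge (0, 10)→(6, 0): d=(6,-10) top-left  bias=+0
  edge (6, 0)→(17, 12): d=(11,12) right/bottom  bias=-1
    (2,1)@(5, 3): e=[129,8,45] → X
    (3,1)@(7, 3): e=[133,28,21] → X
    (4,1)@(9, 3): e=[137,48,-3] → .
    (1,2)@(3, 5): e=[91,0,91] → X  [on edge]
    (4,2)@(9, 5): e=[103,60,19] → X
    (5,2)@(11, 5): e=[107,80,-5] → .
    (1,3)@(3, 7): e=[57,12,113] → X
    (5,3)@(11, 7): e=[73,92,17] → X
    (6,3)@(13, 7): e=[77,112,-7] → .
    (0,4)@(1, 9): e=[19,4,159] → X
    (6,4)@(13, 9): e=[43,124,15] → X
    (7,4)@(15, 9): e=[47,144,-9] → .
  covered (22 px):
    . . . . . . . . . .
    . . X X . . . . . .
    . X X X X . . . . .
    . X X X X X . . . .
    X X X X X X X . . .
    . . . . X X X X . .
    . . . . . . . . . .
    . . . . . . . . . .
    . . . . . . . . . .
    . . . . . . . . . .
    . . . . . . . . . .
T1:
  2·area = 14
  edge (11, 4)→(7, 6): d=(-4,2) right/bottom  bias=-1
  edge (7, 6)→(8, 2): d=(1,-4) top-left  bias=+0
  edge (8, 2)→(11, 4): d=(3,2) right/bottom  bias=-1
    (8,0)@(17, 1): e=[0,35,-21] → .  [on edge]
    (4,1)@(9, 3): e=[8,5,1] → X
    (5,1)@(11, 3): e=[4,13,-3] → .
    (6,1)@(13, 3): e=[0,21,-7] → .  [on edge]
    (4,2)@(9, 5): e=[0,7,7] → .  [on edge]
    (2,3)@(5, 7): e=[0,-7,21] → .  [on edge]
    (0,4)@(1, 9): e=[0,-21,35] → .  [on edge]
  covered (1 px):
    . . . . . . . . . .
    . . . . X . . . . .
    . . . . . . . . . .
    . . . . . . . . . .
    . . . . . . . . . .
    . . . . . . . . . .
    . . . . . . . . . .
    . . . . . . . . . .
    . . . . . . . . . .
    . . . . . . . . . .
    . . . . . . . . . .
T2:
  2·area = 26
  edge (0, 16)→(8, 13): d=(8,-3) top-left  bias=+0
  edge (8, 13)→(14, 14): d=(6,1) right/bottom  bias=-1
  edge (14, 14)→(0, 16): d=(-14,2) right/bottom  bias=-1
    (1,7)@(3, 15): e=[1,17,8] → X
    (2,7)@(5, 15): e=[7,15,4] → X
    (3,7)@(7, 15): e=[13,13,0] → .  [on edge]
    (1,8)@(3, 17): e=[17,29,-20] → .
    (2,8)@(5, 17): e=[23,27,-24] → .
  covered (2 px):
    . . . . . . . . . .
    . . . . . . . . . .
    . . . . . . . . . .
    . . . . . . . . . .
    . . . . . . . . . .
    . . . . . . . . . .
    . . . . . . . . . .
    . X X . . . . . . .
    . . . . . . . . . .
    . . . . . . . . . .
    . . . . . . . . . .
T3:
  2·area = 20  (B↔C swapped to make it positive)
  edge (10, 2)→(11, 0): d=(1,-2) top-left  bias=+0
  edge (11, 0)→(14, 14): d=(3,14) right/bottom  bias=-1
  edge (14, 14)→(10, 2): d=(-4,-12) top-left  bias=+0
    (5,0)@(11, 1): e=[1,3,16] → X
    (6,0)@(13, 1): e=[5,-25,40] → .
    (5,1)@(11, 3): e=[3,9,8] → X
    (6,1)@(13, 3): e=[7,-19,32] → .
    (5,2)@(11, 5): e=[5,15,0] → X  [on edge]
    (6,2)@(13, 5): e=[9,-13,24] → .
    (5,3)@(11, 7): e=[7,21,-8] → .
    (6,5)@(13, 11): e=[15,5,0] → X  [on edge]
    (7,5)@(15, 11): e=[19,-23,24] → .
    (6,6)@(13, 13): e=[17,11,-8] → .
    (7,8)@(15, 17): e=[25,-5,0] → .  [on edge]
  covered (4 px):
    . . . . . X . . . .
    . . . . . X . . . .
    . . . . . X . . . .
    . . . . . . . . . .
    . . . . . . . . . .
    . . . . . . X . . .
    . . . . . . . . . .
    . . . . . . . . . .
    . . . . . . . . . .
    . . . . . . . . . .
    . . . . . . . . . .

Result: 29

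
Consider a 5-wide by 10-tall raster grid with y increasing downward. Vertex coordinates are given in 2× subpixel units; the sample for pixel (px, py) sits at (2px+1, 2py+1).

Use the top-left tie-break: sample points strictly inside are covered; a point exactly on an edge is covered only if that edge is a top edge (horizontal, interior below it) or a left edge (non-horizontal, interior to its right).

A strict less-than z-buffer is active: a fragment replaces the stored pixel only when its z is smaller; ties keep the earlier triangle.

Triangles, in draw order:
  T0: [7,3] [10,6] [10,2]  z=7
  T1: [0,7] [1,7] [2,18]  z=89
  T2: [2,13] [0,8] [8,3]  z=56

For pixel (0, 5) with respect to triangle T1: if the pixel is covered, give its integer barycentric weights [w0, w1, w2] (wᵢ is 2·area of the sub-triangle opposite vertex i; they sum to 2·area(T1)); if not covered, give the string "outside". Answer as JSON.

T0:
  2·area = 12  (B↔C swapped to make it positive)
  edge (7, 3)→(10, 2): d=(3,-1) top-left  bias=+0
  edge (10, 2)→(10, 6): d=(0,4) right/bottom  bias=-1
  edge (10, 6)→(7, 3): d=(-3,-3) top-left  bias=+0
    (2,0)@(5, 1): e=[-8,20,0] → .  [on edge]
    (3,1)@(7, 3): e=[0,12,0] → X  [on edge]
    (4,1)@(9, 3): e=[2,4,6] → X
    (0,2)@(1, 5): e=[0,36,-24] → .  [on edge]
    (3,2)@(7, 5): e=[6,12,-6] → .
    (4,2)@(9, 5): e=[8,4,0] → X  [on edge]
    (4,3)@(9, 7): e=[14,4,-6] → .
  covered (3 px):
    . . . . .
    . . . X X
    . . . . X
    . . . . .
    . . . . .
    . . . . .
    . . . . .
    . . . . .
    . . . . .
    . . . . .
T1:
  2·area = 11
  edge (0, 7)→(1, 7): d=(1,0) top-left  bias=+0
  edge (1, 7)→(2, 18): d=(1,11) right/bottom  bias=-1
  edge (2, 18)→(0, 7): d=(-2,-11) top-left  bias=+0
    (0,3)@(1, 7): e=[0,0,11] → .  [on edge]
    (1,3)@(3, 7): e=[0,-22,33] → .  [on edge]
    (2,3)@(5, 7): e=[0,-44,55] → .  [on edge]
    (3,3)@(7, 7): e=[0,-66,77] → .  [on edge]
    (4,3)@(9, 7): e=[0,-88,99] → .  [on edge]
    (0,4)@(1, 9): e=[2,2,7] → X
    (1,4)@(3, 9): e=[2,-20,29] → .
    (0,5)@(1, 11): e=[4,4,3] → X
    (1,5)@(3, 11): e=[4,-18,25] → .
    (0,6)@(1, 13): e=[6,6,-1] → .
  covered (2 px):
    . . . . .
    . . . . .
    . . . . .
    . . . . .
    X . . . .
    X . . . .
    . . . . .
    . . . . .
    . . . . .
    . . . . .
T2:
  2·area = 50
  edge (2, 13)→(0, 8): d=(-2,-5) top-left  bias=+0
  edge (0, 8)→(8, 3): d=(8,-5) top-left  bias=+0
  edge (8, 3)→(2, 13): d=(-6,10) right/bottom  bias=-1
    (2,2)@(5, 5): e=[31,1,18] → X
    (3,2)@(7, 5): e=[41,11,-2] → .
    (1,3)@(3, 7): e=[17,7,26] → X
    (3,3)@(7, 7): e=[37,27,-14] → .
    (0,4)@(1, 9): e=[3,13,34] → X
    (2,4)@(5, 9): e=[23,33,-6] → .
    (0,5)@(1, 11): e=[-1,29,22] → .
    (1,5)@(3, 11): e=[9,39,2] → X
    (2,5)@(5, 11): e=[19,49,-18] → .
    (1,6)@(3, 13): e=[5,55,-10] → .
  covered (6 px):
    . . . . .
    . . . . .
    . . X . .
    . X X . .
    X X . . .
    . X . . .
    . . . . .
    . . . . .
    . . . . .
    . . . . .

Final: [4,3,4]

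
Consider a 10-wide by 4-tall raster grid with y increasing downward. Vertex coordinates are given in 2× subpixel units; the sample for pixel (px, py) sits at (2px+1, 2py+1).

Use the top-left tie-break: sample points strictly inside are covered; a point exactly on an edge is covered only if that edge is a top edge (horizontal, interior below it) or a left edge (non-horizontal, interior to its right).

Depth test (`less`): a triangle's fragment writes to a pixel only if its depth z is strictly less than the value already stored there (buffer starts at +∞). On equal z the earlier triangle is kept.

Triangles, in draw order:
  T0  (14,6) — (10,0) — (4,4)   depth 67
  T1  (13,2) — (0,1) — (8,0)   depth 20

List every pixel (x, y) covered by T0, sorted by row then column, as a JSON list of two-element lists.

T0:
  2·area = 52  (B↔C swapped to make it positive)
  edge (14, 6)→(4, 4): d=(-10,-2) top-left  bias=+0
  edge (4, 4)→(10, 0): d=(6,-4) top-left  bias=+0
  edge (10, 0)→(14, 6): d=(4,6) right/bottom  bias=-1
    (4,0)@(9, 1): e=[40,2,10] → #
    (5,0)@(11, 1): e=[44,10,-2] → ·
    (3,1)@(7, 3): e=[16,6,30] → #
    (5,1)@(11, 3): e=[24,22,6] → #
    (6,1)@(13, 3): e=[28,30,-6] → ·
    (3,2)@(7, 5): e=[-4,18,38] → ·
    (4,2)@(9, 5): e=[0,26,26] → #  [on edge]
    (6,2)@(13, 5): e=[8,42,2] → #
    (7,2)@(15, 5): e=[12,50,-10] → ·
    (4,3)@(9, 7): e=[-20,38,34] → ·
    (5,3)@(11, 7): e=[-16,46,22] → ·
    (6,3)@(13, 7): e=[-12,54,10] → ·
    (9,3)@(19, 7): e=[0,78,-26] → ·  [on edge]
  covered (7 px):
    · · · · # · · · · ·
    · · · # # # · · · ·
    · · · · # # # · · ·
    · · · · · · · · · ·
T1:
  2·area = 21
  edge (13, 2)→(0, 1): d=(-13,-1) top-left  bias=+0
  edge (0, 1)→(8, 0): d=(8,-1) top-left  bias=+0
  edge (8, 0)→(13, 2): d=(5,2) right/bottom  bias=-1
    (0,0)@(1, 1): e=[1,1,19] → #
    (1,0)@(3, 1): e=[3,3,15] → #
    (2,0)@(5, 1): e=[5,5,11] → #
    (3,0)@(7, 1): e=[7,7,7] → #
    (4,0)@(9, 1): e=[9,9,3] → #
    (5,0)@(11, 1): e=[11,11,-1] → ·
    (0,1)@(1, 3): e=[-25,17,29] → ·
    (1,1)@(3, 3): e=[-23,19,25] → ·
    (2,1)@(5, 3): e=[-21,21,21] → ·
    (3,1)@(7, 3): e=[-19,23,17] → ·
    (4,1)@(9, 3): e=[-17,25,13] → ·
  covered (5 px):
    # # # # # · · · · ·
    · · · · · · · · · ·
    · · · · · · · · · ·
    · · · · · · · · · ·

Final: [[4,0],[3,1],[4,1],[5,1],[4,2],[5,2],[6,2]]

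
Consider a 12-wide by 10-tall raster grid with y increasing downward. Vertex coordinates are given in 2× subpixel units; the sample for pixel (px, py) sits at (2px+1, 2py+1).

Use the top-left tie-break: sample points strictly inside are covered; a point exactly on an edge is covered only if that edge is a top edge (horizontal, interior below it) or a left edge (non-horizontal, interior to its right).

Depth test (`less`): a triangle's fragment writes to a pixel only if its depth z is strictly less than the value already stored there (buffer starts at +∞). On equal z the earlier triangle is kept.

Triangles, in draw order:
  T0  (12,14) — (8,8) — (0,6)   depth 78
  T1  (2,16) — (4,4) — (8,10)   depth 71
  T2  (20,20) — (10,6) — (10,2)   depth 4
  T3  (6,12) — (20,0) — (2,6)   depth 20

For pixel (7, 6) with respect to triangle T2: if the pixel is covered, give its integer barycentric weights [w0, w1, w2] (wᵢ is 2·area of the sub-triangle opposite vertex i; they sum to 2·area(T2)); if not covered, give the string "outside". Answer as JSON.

T0:
  2·area = 40  (B↔C swapped to make it positive)
  edge (12, 14)→(0, 6): d=(-12,-8) top-left  bias=+0
  edge (0, 6)→(8, 8): d=(8,2) right/bottom  bias=-1
  edge (8, 8)→(12, 14): d=(4,6) right/bottom  bias=-1
    (1,3)@(3, 7): e=[12,2,26] → █
    (2,3)@(5, 7): e=[28,-2,14] → ·
    (1,4)@(3, 9): e=[-12,18,34] → ·
    (2,4)@(5, 9): e=[4,14,22] → █
    (3,4)@(7, 9): e=[20,10,10] → █
    (4,4)@(9, 9): e=[36,6,-2] → ·
    (2,5)@(5, 11): e=[-20,30,30] → ·
    (3,5)@(7, 11): e=[-4,26,18] → ·
    (4,5)@(9, 11): e=[12,22,6] → █
    (5,5)@(11, 11): e=[28,18,-6] → ·
    (4,6)@(9, 13): e=[-12,38,14] → ·
    (5,6)@(11, 13): e=[4,34,2] → █
  covered (5 px):
    · · · · · · · · · · · ·
    · · · · · · · · · · · ·
    · · · · · · · · · · · ·
    · █ · · · · · · · · · ·
    · · █ █ · · · · · · · ·
    · · · · █ · · · · · · ·
    · · · · · █ · · · · · ·
    · · · · · · · · · · · ·
    · · · · · · · · · · · ·
    · · · · · · · · · · · ·
T1:
  2·area = 60
  edge (2, 16)→(4, 4): d=(2,-12) top-left  bias=+0
  edge (4, 4)→(8, 10): d=(4,6) right/bottom  bias=-1
  edge (8, 10)→(2, 16): d=(-6,6) right/bottom  bias=-1
    (8,0)@(17, 1): e=[150,-90,0] → ·  [on edge]
    (7,1)@(15, 3): e=[130,-70,0] → ·  [on edge]
    (6,2)@(13, 5): e=[110,-50,0] → ·  [on edge]
    (2,3)@(5, 7): e=[18,6,36] → █
    (3,3)@(7, 7): e=[42,-6,24] → ·
    (5,3)@(11, 7): e=[90,-30,0] → ·  [on edge]
    (2,4)@(5, 9): e=[22,14,24] → █
    (3,4)@(7, 9): e=[46,2,12] → █
    (4,4)@(9, 9): e=[70,-10,0] → ·  [on edge]
    (1,5)@(3, 11): e=[2,34,24] → █
    (3,5)@(7, 11): e=[50,10,0] → ·  [on edge]
    (1,6)@(3, 13): e=[6,42,12] → █
    (2,6)@(5, 13): e=[30,30,0] → ·  [on edge]
    (1,7)@(3, 15): e=[10,50,0] → ·  [on edge]
    (0,8)@(1, 17): e=[-10,70,0] → ·  [on edge]
  covered (6 px):
    · · · · · · · · · · · ·
    · · · · · · · · · · · ·
    · · · · · · · · · · · ·
    · · █ · · · · · · · · ·
    · · █ █ · · · · · · · ·
    · █ █ · · · · · · · · ·
    · █ · · · · · · · · · ·
    · · · · · · · · · · · ·
    · · · · · · · · · · · ·
    · · · · · · · · · · · ·
T2:
  2·area = 40
  edge (20, 20)→(10, 6): d=(-10,-14) top-left  bias=+0
  edge (10, 6)→(10, 2): d=(0,-4) top-left  bias=+0
  edge (10, 2)→(20, 20): d=(10,18) right/bottom  bias=-1
    (5,2)@(11, 5): e=[24,4,12] → █
    (6,2)@(13, 5): e=[52,12,-24] → ·
    (5,3)@(11, 7): e=[4,4,32] → █
    (6,3)@(13, 7): e=[32,12,-4] → ·
    (5,4)@(11, 9): e=[-16,4,52] → ·
    (6,4)@(13, 9): e=[12,12,16] → █
    (7,4)@(15, 9): e=[40,20,-20] → ·
    (6,5)@(13, 11): e=[-8,12,36] → ·
    (7,5)@(15, 11): e=[20,20,0] → ·  [on edge]
    (7,6)@(15, 13): e=[0,20,20] → █  [on edge]
    (8,6)@(17, 13): e=[28,28,-16] → ·
    (7,7)@(15, 15): e=[-20,20,40] → ·
  covered (5 px):
    · · · · · · · · · · · ·
    · · · · · · · · · · · ·
    · · · · · █ · · · · · ·
    · · · · · █ · · · · · ·
    · · · · · · █ · · · · ·
    · · · · · · · · · · · ·
    · · · · · · · █ · · · ·
    · · · · · · · · █ · · ·
    · · · · · · · · · · · ·
    · · · · · · · · · · · ·
T3:
  2·area = 132  (B↔C swapped to make it positive)
  edge (6, 12)→(2, 6): d=(-4,-6) top-left  bias=+0
  edge (2, 6)→(20, 0): d=(18,-6) top-left  bias=+0
  edge (20, 0)→(6, 12): d=(-14,12) right/bottom  bias=-1
    (8,0)@(17, 1): e=[110,0,22] → █  [on edge]
    (9,0)@(19, 1): e=[122,12,-2] → ·
    (5,1)@(11, 3): e=[66,0,66] → █  [on edge]
    (6,1)@(13, 3): e=[78,12,42] → █
    (7,1)@(15, 3): e=[90,24,18] → █
    (8,1)@(17, 3): e=[102,36,-6] → ·
    (2,2)@(5, 5): e=[22,0,110] → █  [on edge]
    (3,2)@(7, 5): e=[34,12,86] → █
    (4,2)@(9, 5): e=[46,24,62] → █
    (7,2)@(15, 5): e=[82,60,-10] → ·
    (1,3)@(3, 7): e=[2,24,106] → █
    (6,3)@(13, 7): e=[62,84,-14] → ·
  covered (18 px):
    · · · · · · · · █ · · ·
    · · · · · █ █ █ · · · ·
    · · █ █ █ █ █ · · · · ·
    · █ █ █ █ █ · · · · · ·
    · · █ █ █ · · · · · · ·
    · · · █ · · · · · · · ·
    · · · · · · · · · · · ·
    · · · · · · · · · · · ·
    · · · · · · · · · · · ·
    · · · · · · · · · · · ·

Final: [20,20,0]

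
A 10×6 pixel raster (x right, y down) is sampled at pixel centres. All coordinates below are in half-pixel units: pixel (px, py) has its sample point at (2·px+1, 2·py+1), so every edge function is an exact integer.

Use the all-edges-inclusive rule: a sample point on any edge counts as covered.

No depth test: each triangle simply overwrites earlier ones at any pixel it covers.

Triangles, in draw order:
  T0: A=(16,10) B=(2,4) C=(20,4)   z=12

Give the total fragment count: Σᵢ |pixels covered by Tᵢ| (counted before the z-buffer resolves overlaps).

T0:
  2·area = 108
  edge (16, 10)→(2, 4): d=(-14,-6) inclusive
  edge (2, 4)→(20, 4): d=(18,0) inclusive
  edge (20, 4)→(16, 10): d=(-4,6) inclusive
    (2,2)@(5, 5): e=[4,18,86] → #
    (3,2)@(7, 5): e=[16,18,74] → #
    (4,2)@(9, 5): e=[28,18,62] → #
    (5,2)@(11, 5): e=[40,18,50] → #
    (6,2)@(13, 5): e=[52,18,38] → #
    (7,2)@(15, 5): e=[64,18,26] → #
    (8,2)@(17, 5): e=[76,18,14] → #
    (9,2)@(19, 5): e=[88,18,2] → #
    (2,3)@(5, 7): e=[-24,54,78] → ·
    (3,3)@(7, 7): e=[-12,54,66] → ·
    (4,3)@(9, 7): e=[0,54,54] → #  [on edge]
    (9,3)@(19, 7): e=[60,54,-6] → ·
  covered (14 px):
    · · · · · · · · · ·
    · · · · · · · · · ·
    · · # # # # # # # #
    · · · · # # # # # ·
    · · · · · · · # · ·
    · · · · · · · · · ·

Result: 14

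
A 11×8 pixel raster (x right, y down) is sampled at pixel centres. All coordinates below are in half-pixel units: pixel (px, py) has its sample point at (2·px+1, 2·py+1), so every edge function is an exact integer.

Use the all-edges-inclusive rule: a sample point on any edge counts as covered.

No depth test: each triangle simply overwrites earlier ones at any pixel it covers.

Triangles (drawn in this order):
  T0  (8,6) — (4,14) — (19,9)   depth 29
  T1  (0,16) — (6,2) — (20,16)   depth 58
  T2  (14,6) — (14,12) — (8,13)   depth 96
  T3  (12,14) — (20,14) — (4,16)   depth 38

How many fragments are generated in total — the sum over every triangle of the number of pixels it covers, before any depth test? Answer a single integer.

T0:
  2·area = 100  (B↔C swapped to make it positive)
  edge (8, 6)→(19, 9): d=(11,3) inclusive
  edge (19, 9)→(4, 14): d=(-15,5) inclusive
  edge (4, 14)→(8, 6): d=(4,-8) inclusive
    (4,3)@(9, 7): e=[8,80,12] → #
    (5,3)@(11, 7): e=[2,70,28] → #
    (6,3)@(13, 7): e=[-4,60,44] → ·
    (3,4)@(7, 9): e=[36,60,4] → #
    (6,4)@(13, 9): e=[18,30,52] → #
    (7,4)@(15, 9): e=[12,20,68] → #
    (8,4)@(17, 9): e=[6,10,84] → #
    (9,4)@(19, 9): e=[0,0,100] → #  [on edge]
    (10,4)@(21, 9): e=[-6,-10,116] → ·
    (3,5)@(7, 11): e=[58,30,12] → #
    (6,5)@(13, 11): e=[40,0,60] → #  [on edge]
    (7,5)@(15, 11): e=[34,-10,76] → ·
    (3,6)@(7, 13): e=[80,0,20] → #  [on edge]
    (0,7)@(1, 15): e=[120,0,-20] → ·  [on edge]
  covered (15 px):
    · · · · · · · · · · ·
    · · · · · · · · · · ·
    · · · · · · · · · · ·
    · · · · # # · · · · ·
    · · · # # # # # # # ·
    · · · # # # # · · · ·
    · · # # · · · · · · ·
    · · · · · · · · · · ·
T1:
  2·area = 280
  edge (0, 16)→(6, 2): d=(6,-14) inclusive
  edge (6, 2)→(20, 16): d=(14,14) inclusive
  edge (20, 16)→(0, 16): d=(-20,0) inclusive
    (2,0)@(5, 1): e=[-20,0,300] → ·  [on edge]
    (3,1)@(7, 3): e=[20,0,260] → #  [on edge]
    (4,1)@(9, 3): e=[48,-28,260] → ·
    (2,2)@(5, 5): e=[4,56,220] → #
    (4,2)@(9, 5): e=[60,0,220] → #  [on edge]
    (5,2)@(11, 5): e=[88,-28,220] → ·
    (2,3)@(5, 7): e=[16,84,180] → #
    (5,3)@(11, 7): e=[100,0,180] → #  [on edge]
    (6,3)@(13, 7): e=[128,-28,180] → ·
    (1,4)@(3, 9): e=[0,140,140] → #  [on edge]
    (6,4)@(13, 9): e=[140,0,140] → #  [on edge]
    (7,4)@(15, 9): e=[168,-28,140] → ·
    (7,5)@(15, 11): e=[180,0,100] → #  [on edge]
    (8,6)@(17, 13): e=[220,0,60] → #  [on edge]
    (9,7)@(19, 15): e=[260,0,20] → #  [on edge]
  covered (39 px):
    · · · · · · · · · · ·
    · · · # · · · · · · ·
    · · # # # · · · · · ·
    · · # # # # · · · · ·
    · # # # # # # · · · ·
    · # # # # # # # · · ·
    · # # # # # # # # · ·
    # # # # # # # # # # ·
T2:
  2·area = 36
  edge (14, 6)→(14, 12): d=(0,6) inclusive
  edge (14, 12)→(8, 13): d=(-6,1) inclusive
  edge (8, 13)→(14, 6): d=(6,-7) inclusive
    (6,4)@(13, 9): e=[6,19,11] → #
    (7,4)@(15, 9): e=[-6,17,25] → ·
    (5,5)@(11, 11): e=[18,9,9] → #
    (7,5)@(15, 11): e=[-6,5,37] → ·
    (5,6)@(11, 13): e=[18,-3,21] → ·
    (6,6)@(13, 13): e=[6,-5,35] → ·
  covered (3 px):
    · · · · · · · · · · ·
    · · · · · · · · · · ·
    · · · · · · · · · · ·
    · · · · · · · · · · ·
    · · · · · · # · · · ·
    · · · · · # # · · · ·
    · · · · · · · · · · ·
    · · · · · · · · · · ·
T3:
  2·area = 16
  edge (12, 14)→(20, 14): d=(8,0) inclusive
  edge (20, 14)→(4, 16): d=(-16,2) inclusive
  edge (4, 16)→(12, 14): d=(8,-2) inclusive
    (4,7)@(9, 15): e=[8,6,2] → #
    (5,7)@(11, 15): e=[8,2,6] → #
    (6,7)@(13, 15): e=[8,-2,10] → ·
  covered (2 px):
    · · · · · · · · · · ·
    · · · · · · · · · · ·
    · · · · · · · · · · ·
    · · · · · · · · · · ·
    · · · · · · · · · · ·
    · · · · · · · · · · ·
    · · · · · · · · · · ·
    · · · · # # · · · · ·

Answer: 59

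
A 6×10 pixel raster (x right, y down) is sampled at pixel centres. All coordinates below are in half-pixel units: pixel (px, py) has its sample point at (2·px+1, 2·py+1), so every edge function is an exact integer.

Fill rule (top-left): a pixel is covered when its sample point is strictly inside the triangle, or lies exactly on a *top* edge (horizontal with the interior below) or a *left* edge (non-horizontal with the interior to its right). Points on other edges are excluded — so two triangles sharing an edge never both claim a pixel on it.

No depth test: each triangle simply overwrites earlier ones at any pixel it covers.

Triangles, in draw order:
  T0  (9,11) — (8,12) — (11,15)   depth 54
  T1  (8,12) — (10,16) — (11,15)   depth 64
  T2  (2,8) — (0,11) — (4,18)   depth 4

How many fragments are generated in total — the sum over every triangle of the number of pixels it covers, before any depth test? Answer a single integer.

T0:
  2·area = 6  (B↔C swapped to make it positive)
  edge (9, 11)→(11, 15): d=(2,4) right/bottom  bias=-1
  edge (11, 15)→(8, 12): d=(-3,-3) top-left  bias=+0
  edge (8, 12)→(9, 11): d=(1,-1) top-left  bias=+0
    (2,1)@(5, 3): e=[0,18,-12] → ·  [on edge]
    (0,2)@(1, 5): e=[20,0,-14] → ·  [on edge]
    (1,3)@(3, 7): e=[16,0,-10] → ·  [on edge]
    (3,3)@(7, 7): e=[0,12,-6] → ·  [on edge]
    (2,4)@(5, 9): e=[12,0,-6] → ·  [on edge]
    (5,4)@(11, 9): e=[-12,18,0] → ·  [on edge]
    (3,5)@(7, 11): e=[8,0,-2] → ·  [on edge]
    (4,5)@(9, 11): e=[0,6,0] → ·  [on edge]
    (3,6)@(7, 13): e=[12,-6,0] → ·  [on edge]
    (4,6)@(9, 13): e=[4,0,2] → █  [on edge]
    (5,6)@(11, 13): e=[-4,6,4] → ·
    (2,7)@(5, 15): e=[24,-18,0] → ·  [on edge]
    (5,7)@(11, 15): e=[0,0,6] → ·  [on edge]
    (1,8)@(3, 17): e=[36,-30,0] → ·  [on edge]
    (0,9)@(1, 19): e=[48,-42,0] → ·  [on edge]
  covered (1 px):
    · · · · · ·
    · · · · · ·
    · · · · · ·
    · · · · · ·
    · · · · · ·
    · · · · · ·
    · · · · █ ·
    · · · · · ·
    · · · · · ·
    · · · · · ·
T1:
  2·area = 6  (B↔C swapped to make it positive)
  edge (8, 12)→(11, 15): d=(3,3) right/bottom  bias=-1
  edge (11, 15)→(10, 16): d=(-1,1) right/bottom  bias=-1
  edge (10, 16)→(8, 12): d=(-2,-4) top-left  bias=+0
    (0,2)@(1, 5): e=[0,20,-14] → ·  [on edge]
    (1,3)@(3, 7): e=[0,16,-10] → ·  [on edge]
    (2,4)@(5, 9): e=[0,12,-6] → ·  [on edge]
    (3,5)@(7, 11): e=[0,8,-2] → ·  [on edge]
    (4,6)@(9, 13): e=[0,4,2] → ·  [on edge]
    (5,7)@(11, 15): e=[0,0,6] → ·  [on edge]
    (4,8)@(9, 17): e=[12,0,-6] → ·  [on edge]
    (3,9)@(7, 19): e=[24,0,-18] → ·  [on edge]
  covered (0 px):
    · · · · · ·
    · · · · · ·
    · · · · · ·
    · · · · · ·
    · · · · · ·
    · · · · · ·
    · · · · · ·
    · · · · · ·
    · · · · · ·
    · · · · · ·
T2:
  2·area = 26  (B↔C swapped to make it positive)
  edge (2, 8)→(4, 18): d=(2,10) right/bottom  bias=-1
  edge (4, 18)→(0, 11): d=(-4,-7) top-left  bias=+0
  edge (0, 11)→(2, 8): d=(2,-3) top-left  bias=+0
    (0,1)@(1, 3): e=[0,39,-13] → ·  [on edge]
    (0,5)@(1, 11): e=[16,7,3] → █
    (1,5)@(3, 11): e=[-4,21,9] → ·
    (0,6)@(1, 13): e=[20,-1,7] → ·
    (1,6)@(3, 13): e=[0,13,13] → ·  [on edge]
    (1,7)@(3, 15): e=[4,5,17] → █
    (2,7)@(5, 15): e=[-16,19,23] → ·
    (1,8)@(3, 17): e=[8,-3,21] → ·
  covered (2 px):
    · · · · · ·
    · · · · · ·
    · · · · · ·
    · · · · · ·
    · · · · · ·
    █ · · · · ·
    · · · · · ·
    · █ · · · ·
    · · · · · ·
    · · · · · ·

Answer: 3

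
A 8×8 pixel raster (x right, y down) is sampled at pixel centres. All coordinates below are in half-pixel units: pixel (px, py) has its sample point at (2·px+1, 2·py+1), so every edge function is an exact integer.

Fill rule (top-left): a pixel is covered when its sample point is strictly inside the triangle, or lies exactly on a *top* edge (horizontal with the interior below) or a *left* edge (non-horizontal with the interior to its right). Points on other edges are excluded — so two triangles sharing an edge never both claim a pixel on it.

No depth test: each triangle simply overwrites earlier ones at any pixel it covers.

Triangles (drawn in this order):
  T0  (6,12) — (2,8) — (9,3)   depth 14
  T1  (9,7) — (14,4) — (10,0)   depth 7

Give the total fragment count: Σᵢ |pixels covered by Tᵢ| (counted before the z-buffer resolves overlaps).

T0:
  2·area = 48
  edge (6, 12)→(2, 8): d=(-4,-4) top-left  bias=+0
  edge (2, 8)→(9, 3): d=(7,-5) top-left  bias=+0
  edge (9, 3)→(6, 12): d=(-3,9) right/bottom  bias=-1
    (4,1)@(9, 3): e=[48,0,0] → ·  [on edge]
    (3,2)@(7, 5): e=[32,4,12] → #
    (4,2)@(9, 5): e=[40,14,-6] → ·
    (0,3)@(1, 7): e=[0,-12,60] → ·  [on edge]
    (2,3)@(5, 7): e=[16,8,24] → #
    (4,3)@(9, 7): e=[32,28,-12] → ·
    (1,4)@(3, 9): e=[0,12,36] → #  [on edge]
    (3,4)@(7, 9): e=[16,32,0] → ·  [on edge]
    (1,5)@(3, 11): e=[-8,26,30] → ·
    (2,5)@(5, 11): e=[0,36,12] → #  [on edge]
    (3,5)@(7, 11): e=[8,46,-6] → ·
    (2,6)@(5, 13): e=[-8,50,6] → ·
    (3,6)@(7, 13): e=[0,60,-12] → ·  [on edge]
    (2,7)@(5, 15): e=[-16,64,0] → ·  [on edge]
    (4,7)@(9, 15): e=[0,84,-36] → ·  [on edge]
  covered (6 px):
    · · · · · · · ·
    · · · · · · · ·
    · · · # · · · ·
    · · # # · · · ·
    · # # · · · · ·
    · · # · · · · ·
    · · · · · · · ·
    · · · · · · · ·
T1:
  2·area = 32  (B↔C swapped to make it positive)
  edge (9, 7)→(10, 0): d=(1,-7) top-left  bias=+0
  edge (10, 0)→(14, 4): d=(4,4) right/bottom  bias=-1
  edge (14, 4)→(9, 7): d=(-5,3) right/bottom  bias=-1
    (5,0)@(11, 1): e=[8,0,24] → ·  [on edge]
    (5,1)@(11, 3): e=[10,8,14] → #
    (6,1)@(13, 3): e=[24,0,8] → ·  [on edge]
    (5,2)@(11, 5): e=[12,16,4] → #
    (6,2)@(13, 5): e=[26,8,-2] → ·
    (7,2)@(15, 5): e=[40,0,-8] → ·  [on edge]
    (4,3)@(9, 7): e=[0,32,0] → ·  [on edge]
    (5,3)@(11, 7): e=[14,24,-6] → ·
  covered (2 px):
    · · · · · · · ·
    · · · · · # · ·
    · · · · · # · ·
    · · · · · · · ·
    · · · · · · · ·
    · · · · · · · ·
    · · · · · · · ·
    · · · · · · · ·

Answer: 8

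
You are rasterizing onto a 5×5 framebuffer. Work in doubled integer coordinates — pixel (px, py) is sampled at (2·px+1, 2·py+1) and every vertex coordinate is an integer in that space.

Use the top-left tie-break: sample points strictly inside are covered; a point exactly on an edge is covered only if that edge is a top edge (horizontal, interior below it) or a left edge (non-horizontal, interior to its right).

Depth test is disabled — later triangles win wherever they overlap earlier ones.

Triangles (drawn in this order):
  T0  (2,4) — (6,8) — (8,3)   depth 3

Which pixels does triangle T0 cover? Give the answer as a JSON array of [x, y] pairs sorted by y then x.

T0:
  2·area = 28  (B↔C swapped to make it positive)
  edge (2, 4)→(8, 3): d=(6,-1) top-left  bias=+0
  edge (8, 3)→(6, 8): d=(-2,5) right/bottom  bias=-1
  edge (6, 8)→(2, 4): d=(-4,-4) top-left  bias=+0
    (0,1)@(1, 3): e=[-7,35,0] → ·  [on edge]
    (1,2)@(3, 5): e=[7,21,0] → #  [on edge]
    (2,2)@(5, 5): e=[9,11,8] → #
    (3,2)@(7, 5): e=[11,1,16] → #
    (4,2)@(9, 5): e=[13,-9,24] → ·
    (1,3)@(3, 7): e=[19,17,-8] → ·
    (2,3)@(5, 7): e=[21,7,0] → #  [on edge]
    (3,3)@(7, 7): e=[23,-3,8] → ·
    (2,4)@(5, 9): e=[33,3,-8] → ·
    (3,4)@(7, 9): e=[35,-7,0] → ·  [on edge]
  covered (4 px):
    · · · · ·
    · · · · ·
    · # # # ·
    · · # · ·
    · · · · ·

Result: [[1,2],[2,2],[3,2],[2,3]]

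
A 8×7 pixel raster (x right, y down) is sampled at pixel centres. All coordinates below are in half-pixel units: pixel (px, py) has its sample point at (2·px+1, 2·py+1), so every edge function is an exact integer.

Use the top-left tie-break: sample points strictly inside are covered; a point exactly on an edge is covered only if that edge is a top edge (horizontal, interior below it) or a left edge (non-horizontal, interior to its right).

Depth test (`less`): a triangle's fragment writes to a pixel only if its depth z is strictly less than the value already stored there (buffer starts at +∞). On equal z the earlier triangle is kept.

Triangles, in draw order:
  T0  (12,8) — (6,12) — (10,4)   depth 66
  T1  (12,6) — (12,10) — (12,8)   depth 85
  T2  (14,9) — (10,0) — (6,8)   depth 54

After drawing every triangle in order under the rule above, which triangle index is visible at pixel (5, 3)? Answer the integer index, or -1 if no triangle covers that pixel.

T0:
  2·area = 32
  edge (12, 8)→(6, 12): d=(-6,4) right/bottom  bias=-1
  edge (6, 12)→(10, 4): d=(4,-8) top-left  bias=+0
  edge (10, 4)→(12, 8): d=(2,4) right/bottom  bias=-1
    (4,3)@(9, 7): e=[18,4,10] → #
    (5,3)@(11, 7): e=[10,20,2] → #
    (6,3)@(13, 7): e=[2,36,-6] → ·
    (4,4)@(9, 9): e=[6,12,14] → #
    (5,4)@(11, 9): e=[-2,28,6] → ·
    (3,5)@(7, 11): e=[2,4,26] → #
    (4,5)@(9, 11): e=[-6,20,18] → ·
    (3,6)@(7, 13): e=[-10,12,30] → ·
  covered (4 px):
    · · · · · · · ·
    · · · · · · · ·
    · · · · · · · ·
    · · · · # # · ·
    · · · · # · · ·
    · · · # · · · ·
    · · · · · · · ·
T1:
  degenerate (2·area = 0) — covers nothing
T2:
  2·area = 68  (B↔C swapped to make it positive)
  edge (14, 9)→(6, 8): d=(-8,-1) top-left  bias=+0
  edge (6, 8)→(10, 0): d=(4,-8) top-left  bias=+0
  edge (10, 0)→(14, 9): d=(4,9) right/bottom  bias=-1
    (4,1)@(9, 3): e=[43,4,21] → #
    (5,1)@(11, 3): e=[45,20,3] → #
    (6,1)@(13, 3): e=[47,36,-15] → ·
    (4,2)@(9, 5): e=[27,12,29] → #
    (6,2)@(13, 5): e=[31,44,-7] → ·
    (3,3)@(7, 7): e=[9,4,55] → #
    (6,3)@(13, 7): e=[15,52,1] → #
    (7,3)@(15, 7): e=[17,68,-17] → ·
    (3,4)@(7, 9): e=[-7,12,63] → ·
    (4,4)@(9, 9): e=[-5,28,45] → ·
    (5,4)@(11, 9): e=[-3,44,27] → ·
    (6,4)@(13, 9): e=[-1,60,9] → ·
  covered (8 px):
    · · · · · · · ·
    · · · · # # · ·
    · · · · # # · ·
    · · · # # # # ·
    · · · · · · · ·
    · · · · · · · ·
    · · · · · · · ·

Z-buffer (winner per pixel, '.' = empty):
  . . . . . . . .
  . . . . 2 2 . .
  . . . . 2 2 . .
  . . . 2 2 2 2 .
  . . . . 0 . . .
  . . . 0 . . . .
  . . . . . . . .

Result: 2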